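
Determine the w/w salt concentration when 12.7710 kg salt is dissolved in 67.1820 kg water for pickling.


Formula: Conc = salt / (water + salt) * 100
Substituting: Conc = 12.7710 / (67.1820 + 12.7710) * 100
Result: 15.9731 %


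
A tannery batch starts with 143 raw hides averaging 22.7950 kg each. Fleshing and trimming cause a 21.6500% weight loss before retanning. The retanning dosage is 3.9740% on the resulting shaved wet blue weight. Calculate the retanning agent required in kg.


Total_raw = N * avg_wt = 143 * 22.7950 = 3259.6850 kg
Substrate = Total_raw * (1 - loss/100) = 3259.6850 * (1 - 21.6500/100) = 2553.9632 kg
Retan = Substrate * pct / 100 = 2553.9632 * 3.9740 / 100 = 101.4945 kg


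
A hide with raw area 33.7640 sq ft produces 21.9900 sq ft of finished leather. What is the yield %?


Formula: Yield = finished / raw * 100
Substituting: Yield = 21.9900 / 33.7640 * 100
Result: 65.1285 %


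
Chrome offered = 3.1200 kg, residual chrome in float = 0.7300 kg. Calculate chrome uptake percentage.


Formula: Uptake = (offered - residual) / offered * 100
Substituting: Uptake = (3.1200 - 0.7300) / 3.1200 * 100
Result: 76.6026 %


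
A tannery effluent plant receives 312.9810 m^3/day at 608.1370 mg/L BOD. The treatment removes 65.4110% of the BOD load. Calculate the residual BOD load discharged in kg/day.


Load_in = volume * conc / 1000 = 312.9810 * 608.1370 / 1000 = 190.3353 kg/day
Removed = Load_in * eff / 100 = 190.3353 * 65.4110 / 100 = 124.5002 kg/day
Load_out = Load_in - Removed = 190.3353 - 124.5002 = 65.8351 kg/day


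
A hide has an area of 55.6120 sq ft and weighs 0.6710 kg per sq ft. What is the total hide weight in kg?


Formula: Weight = area * weight_per_sqft
Substituting: Weight = 55.6120 * 0.6710
Result: 37.3157 kg


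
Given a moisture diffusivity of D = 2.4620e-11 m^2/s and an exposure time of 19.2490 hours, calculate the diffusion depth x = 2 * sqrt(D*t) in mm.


t = 19.2490 hr * 3600 = 69296.4000 s
D * t = 2.4620e-11 * 69296.4000 = 1.7061e-06
x = 2 * sqrt(D*t) = 2 * sqrt(1.7061e-06) = 0.00261234 m = 2.6123 mm


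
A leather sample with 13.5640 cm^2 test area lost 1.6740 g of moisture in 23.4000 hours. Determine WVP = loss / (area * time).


Formula: WVP = loss / (area * time)
Substituting: WVP = 1.6740 / (13.5640 * 23.4000)
Result: 0.00527414 g/(cm^2*hr)


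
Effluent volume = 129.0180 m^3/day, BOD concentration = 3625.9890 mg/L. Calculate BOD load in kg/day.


Formula: BOD_load = volume * conc / 1000
Substituting: BOD_load = 129.0180 * 3625.9890 / 1000
Result: 467.8178 kg/day


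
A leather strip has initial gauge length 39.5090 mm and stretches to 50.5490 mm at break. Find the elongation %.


Formula: Elongation = (Lf - L0) / L0 * 100
Substituting: Elongation = (50.5490 - 39.5090) / 39.5090 * 100
Result: 27.9430 %


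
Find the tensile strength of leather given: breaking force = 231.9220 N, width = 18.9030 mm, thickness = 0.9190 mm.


Formula: TS = force / (width * thickness)
Substituting: TS = 231.9220 / (18.9030 * 0.9190)
Result: 13.3504 N/mm^2


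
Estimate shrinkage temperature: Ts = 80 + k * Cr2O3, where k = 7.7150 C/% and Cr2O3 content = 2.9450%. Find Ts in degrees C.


Formula: Ts = 80 + k * Cr2O3
Substituting: Ts = 80 + 7.7150 * 2.9450
Result: 102.7207 C


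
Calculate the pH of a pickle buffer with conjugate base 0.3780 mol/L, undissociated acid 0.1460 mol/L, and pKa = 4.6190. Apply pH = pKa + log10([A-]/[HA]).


ratio = [A-] / [HA] = 0.3780 / 0.1460 = 2.5890
log10(ratio) = 0.4131
pH = pKa + log10(ratio) = 4.6190 + 0.4131 = 5.0321


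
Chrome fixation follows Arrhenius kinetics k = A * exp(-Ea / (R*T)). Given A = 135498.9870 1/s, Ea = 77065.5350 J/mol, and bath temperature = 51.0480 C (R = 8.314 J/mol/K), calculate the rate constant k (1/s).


T_K = T_C + 273.15 = 51.0480 + 273.15 = 324.1980 K
exponent = -Ea / (R * T_K) = -77065.5350 / (8.314 * 324.1980) = -28.5917
k = A * exp(exponent) = 135498.9870 * exp(-28.5917) = 5.1847e-08 1/s


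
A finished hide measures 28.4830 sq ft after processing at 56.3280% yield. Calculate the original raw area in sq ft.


Formula: raw = finished * 100 / yield
Substituting: raw = 28.4830 * 100 / 56.3280
Result: 50.5663 sq ft


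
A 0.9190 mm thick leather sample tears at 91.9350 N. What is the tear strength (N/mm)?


Formula: Tear strength = force / thickness
Substituting: Tear strength = 91.9350 / 0.9190
Result: 100.0381 N/mm


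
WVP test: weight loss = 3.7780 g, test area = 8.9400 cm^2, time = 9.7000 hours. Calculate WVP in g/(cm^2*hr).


Formula: WVP = loss / (area * time)
Substituting: WVP = 3.7780 / (8.9400 * 9.7000)
Result: 0.0435665 g/(cm^2*hr)


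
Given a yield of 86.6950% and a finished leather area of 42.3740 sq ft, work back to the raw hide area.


Formula: raw = finished * 100 / yield
Substituting: raw = 42.3740 * 100 / 86.6950
Result: 48.8771 sq ft


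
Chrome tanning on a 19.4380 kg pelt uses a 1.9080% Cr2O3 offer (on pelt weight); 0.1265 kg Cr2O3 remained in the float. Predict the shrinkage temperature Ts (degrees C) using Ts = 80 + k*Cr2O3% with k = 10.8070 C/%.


Offered = pelt * offer_pct / 100 = 19.4380 * 1.9080 / 100 = 0.3709 kg
Uptake = offered - residual = 0.3709 - 0.1265 = 0.2444 kg
Cr2O3% on pelt = uptake / pelt * 100 = 0.2444 / 19.4380 * 100 = 1.2572 %
Ts = 80 + k * Cr2O3% = 80 + 10.8070 * 1.2572 = 93.5867 C


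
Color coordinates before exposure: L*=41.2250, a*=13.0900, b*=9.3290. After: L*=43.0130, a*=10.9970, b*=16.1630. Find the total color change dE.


dL = 1.7880, da = -2.0930, db = 6.8340
dE = sqrt(1.7880^2 + (-2.0930)^2 + 6.8340^2) = 7.3676


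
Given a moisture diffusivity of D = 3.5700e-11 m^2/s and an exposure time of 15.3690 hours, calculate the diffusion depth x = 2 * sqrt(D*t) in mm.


t = 15.3690 hr * 3600 = 55328.4000 s
D * t = 3.5700e-11 * 55328.4000 = 1.9752e-06
x = 2 * sqrt(D*t) = 2 * sqrt(1.9752e-06) = 0.00281085 m = 2.8109 mm


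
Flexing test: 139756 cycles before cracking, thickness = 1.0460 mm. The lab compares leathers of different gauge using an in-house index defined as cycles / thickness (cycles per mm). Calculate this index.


Formula: Index = cycles / thickness
Substituting: Index = 139756 / 1.0460
Result: 133609.9426 cycles/mm


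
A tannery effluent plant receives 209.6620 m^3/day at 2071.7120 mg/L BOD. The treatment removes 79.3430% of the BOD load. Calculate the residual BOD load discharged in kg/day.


Load_in = volume * conc / 1000 = 209.6620 * 2071.7120 / 1000 = 434.3593 kg/day
Removed = Load_in * eff / 100 = 434.3593 * 79.3430 / 100 = 344.6337 kg/day
Load_out = Load_in - Removed = 434.3593 - 344.6337 = 89.7256 kg/day


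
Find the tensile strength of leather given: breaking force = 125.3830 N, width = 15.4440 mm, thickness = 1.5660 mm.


Formula: TS = force / (width * thickness)
Substituting: TS = 125.3830 / (15.4440 * 1.5660)
Result: 5.1843 N/mm^2


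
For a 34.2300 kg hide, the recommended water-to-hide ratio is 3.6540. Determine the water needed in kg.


Formula: Water = hide_weight * ratio
Substituting: Water = 34.2300 * 3.6540
Result: 125.0764 kg


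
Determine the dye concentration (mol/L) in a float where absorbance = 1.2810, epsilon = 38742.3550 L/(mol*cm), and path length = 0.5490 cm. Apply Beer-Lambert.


Formula: c = A / (epsilon * l)
Substituting: c = 1.2810 / (38742.3550 * 0.5490)
Result: 6.0227e-05 mol/L


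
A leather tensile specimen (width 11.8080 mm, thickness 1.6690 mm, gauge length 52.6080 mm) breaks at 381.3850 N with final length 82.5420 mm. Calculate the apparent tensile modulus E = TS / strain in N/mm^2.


TS = F / (w * t) = 381.3850 / (11.8080 * 1.6690) = 19.3522 N/mm^2
strain = (Lf - L0) / L0 = (82.5420 - 52.6080) / 52.6080 = 0.5690
E = TS / strain = 19.3522 / 0.5690 = 34.0109 N/mm^2


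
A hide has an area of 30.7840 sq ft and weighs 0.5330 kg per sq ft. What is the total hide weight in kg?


Formula: Weight = area * weight_per_sqft
Substituting: Weight = 30.7840 * 0.5330
Result: 16.4079 kg


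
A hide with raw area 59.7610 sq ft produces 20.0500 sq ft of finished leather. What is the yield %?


Formula: Yield = finished / raw * 100
Substituting: Yield = 20.0500 / 59.7610 * 100
Result: 33.5503 %


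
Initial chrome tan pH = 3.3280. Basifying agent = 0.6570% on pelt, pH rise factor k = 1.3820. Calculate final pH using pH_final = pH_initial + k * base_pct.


Formula: pH_final = pH_initial + k * base_pct
Substituting: pH_final = 3.3280 + 1.3820 * 0.6570
Result: 4.2360


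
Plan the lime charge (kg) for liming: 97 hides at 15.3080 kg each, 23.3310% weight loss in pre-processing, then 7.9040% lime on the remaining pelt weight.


Total_raw = N * avg_wt = 97 * 15.3080 = 1484.8760 kg
Substrate = Total_raw * (1 - loss/100) = 1484.8760 * (1 - 23.3310/100) = 1138.4396 kg
Lime = Substrate * pct / 100 = 1138.4396 * 7.9040 / 100 = 89.9823 kg


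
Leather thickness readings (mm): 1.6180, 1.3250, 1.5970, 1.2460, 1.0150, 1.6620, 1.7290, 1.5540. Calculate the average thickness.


Formula: Average = sum / n
Substituting: Average = 11.7460 / 8
Result: 1.4683 mm


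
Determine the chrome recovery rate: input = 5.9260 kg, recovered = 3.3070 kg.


Formula: Recovery = recovered / input * 100
Substituting: Recovery = 3.3070 / 5.9260 * 100
Result: 55.8049 %


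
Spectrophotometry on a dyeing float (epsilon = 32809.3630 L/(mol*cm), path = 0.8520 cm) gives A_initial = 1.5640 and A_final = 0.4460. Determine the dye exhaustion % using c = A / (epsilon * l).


c_initial = A_i / (epsilon * l) = 1.5640 / (32809.3630 * 0.8520) = 5.5950e-05 mol/L
c_final = A_f / (epsilon * l) = 0.4460 / (32809.3630 * 0.8520) = 1.5955e-05 mol/L
Exhaustion = (c_initial - c_final) / c_initial * 100 = (5.5950e-05 - 1.5955e-05) / 5.5950e-05 * 100 = 71.4834 %


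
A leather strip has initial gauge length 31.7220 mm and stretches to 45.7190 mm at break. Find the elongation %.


Formula: Elongation = (Lf - L0) / L0 * 100
Substituting: Elongation = (45.7190 - 31.7220) / 31.7220 * 100
Result: 44.1240 %


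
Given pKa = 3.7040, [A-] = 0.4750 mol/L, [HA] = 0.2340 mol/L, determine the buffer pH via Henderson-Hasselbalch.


ratio = [A-] / [HA] = 0.4750 / 0.2340 = 2.0299
log10(ratio) = 0.3075
pH = pKa + log10(ratio) = 3.7040 + 0.3075 = 4.0115


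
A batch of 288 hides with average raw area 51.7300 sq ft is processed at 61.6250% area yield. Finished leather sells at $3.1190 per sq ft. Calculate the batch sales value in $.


Raw_total = N * avg_area = 288 * 51.7300 = 14898.2400 sq ft
Finished = Raw_total * yield / 100 = 14898.2400 * 61.6250 / 100 = 9181.0404 sq ft
Value = Finished * price = 9181.0404 * 3.1190 = 28635.6650 $


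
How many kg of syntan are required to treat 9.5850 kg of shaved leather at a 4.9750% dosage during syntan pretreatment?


Formula: Syntan = substrate * pct / 100
Substituting: Syntan = 9.5850 * 4.9750 / 100
Result: 0.4769 kg


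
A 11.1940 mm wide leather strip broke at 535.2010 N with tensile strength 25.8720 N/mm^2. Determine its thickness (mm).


Formula: t = F / (TS * w)
Substituting: t = 535.2010 / (25.8720 * 11.1940)
Result: 1.8480 mm


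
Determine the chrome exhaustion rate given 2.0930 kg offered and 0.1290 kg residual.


Formula: Uptake = (offered - residual) / offered * 100
Substituting: Uptake = (2.0930 - 0.1290) / 2.0930 * 100
Result: 93.8366 %


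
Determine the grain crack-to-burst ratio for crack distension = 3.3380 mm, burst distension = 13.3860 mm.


Formula: Ratio = crack / burst
Substituting: Ratio = 3.3380 / 13.3860
Result: 0.2494


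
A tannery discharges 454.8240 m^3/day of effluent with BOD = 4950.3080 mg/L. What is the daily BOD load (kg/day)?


Formula: BOD_load = volume * conc / 1000
Substituting: BOD_load = 454.8240 * 4950.3080 / 1000
Result: 2251.5189 kg/day


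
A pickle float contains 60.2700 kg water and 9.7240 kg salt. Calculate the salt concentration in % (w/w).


Formula: Conc = salt / (water + salt) * 100
Substituting: Conc = 9.7240 / (60.2700 + 9.7240) * 100
Result: 13.8926 %


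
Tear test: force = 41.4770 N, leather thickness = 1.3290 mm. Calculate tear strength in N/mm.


Formula: Tear strength = force / thickness
Substituting: Tear strength = 41.4770 / 1.3290
Result: 31.2092 N/mm


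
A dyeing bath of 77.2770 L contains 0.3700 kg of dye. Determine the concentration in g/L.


Formula: Conc = dye_mass(kg) / volume(L) * 1000
Substituting: Conc = 0.3700 / 77.2770 * 1000
Result: 4.7880 g/L


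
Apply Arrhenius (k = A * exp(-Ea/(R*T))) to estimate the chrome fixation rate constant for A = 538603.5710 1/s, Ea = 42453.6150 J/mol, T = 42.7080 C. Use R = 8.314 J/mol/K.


T_K = T_C + 273.15 = 42.7080 + 273.15 = 315.8580 K
exponent = -Ea / (R * T_K) = -42453.6150 / (8.314 * 315.8580) = -16.1664
k = A * exp(exponent) = 538603.5710 * exp(-16.1664) = 0.0513215 1/s


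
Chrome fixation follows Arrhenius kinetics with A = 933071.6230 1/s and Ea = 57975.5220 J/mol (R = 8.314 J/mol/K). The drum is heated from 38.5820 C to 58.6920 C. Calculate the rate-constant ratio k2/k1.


T1 = 38.5820 + 273.15 = 311.7320 K; T2 = 58.6920 + 273.15 = 331.8420 K
k1 = A * exp(-Ea/(R*T1)) = 933071.6230 * exp(-57975.5220/(8.314*311.7320)) = 1.7990e-04 1/s
k2 = A * exp(-Ea/(R*T2)) = 933071.6230 * exp(-57975.5220/(8.314*331.8420)) = 6.9785e-04 1/s
k2/k1 = 6.9785e-04 / 1.7990e-04 = 3.8791


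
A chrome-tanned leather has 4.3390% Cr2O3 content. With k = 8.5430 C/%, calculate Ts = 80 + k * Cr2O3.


Formula: Ts = 80 + k * Cr2O3
Substituting: Ts = 80 + 8.5430 * 4.3390
Result: 117.0681 C


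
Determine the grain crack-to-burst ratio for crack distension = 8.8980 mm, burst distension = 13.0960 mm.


Formula: Ratio = crack / burst
Substituting: Ratio = 8.8980 / 13.0960
Result: 0.6794


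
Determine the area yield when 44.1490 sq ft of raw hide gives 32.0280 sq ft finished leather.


Formula: Yield = finished / raw * 100
Substituting: Yield = 32.0280 / 44.1490 * 100
Result: 72.5452 %


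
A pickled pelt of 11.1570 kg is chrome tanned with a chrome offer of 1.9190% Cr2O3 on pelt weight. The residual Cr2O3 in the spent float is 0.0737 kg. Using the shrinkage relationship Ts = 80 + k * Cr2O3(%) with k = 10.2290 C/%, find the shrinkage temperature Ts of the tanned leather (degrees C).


Offered = pelt * offer_pct / 100 = 11.1570 * 1.9190 / 100 = 0.2141 kg
Uptake = offered - residual = 0.2141 - 0.0737 = 0.1404 kg
Cr2O3% on pelt = uptake / pelt * 100 = 0.1404 / 11.1570 * 100 = 1.2584 %
Ts = 80 + k * Cr2O3% = 80 + 10.2290 * 1.2584 = 92.8725 C


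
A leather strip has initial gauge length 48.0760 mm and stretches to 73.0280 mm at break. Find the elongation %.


Formula: Elongation = (Lf - L0) / L0 * 100
Substituting: Elongation = (73.0280 - 48.0760) / 48.0760 * 100
Result: 51.9012 %


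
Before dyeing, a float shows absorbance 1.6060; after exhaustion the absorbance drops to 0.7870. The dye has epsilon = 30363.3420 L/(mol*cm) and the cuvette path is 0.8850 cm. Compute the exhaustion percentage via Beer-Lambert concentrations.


c_initial = A_i / (epsilon * l) = 1.6060 / (30363.3420 * 0.8850) = 5.9766e-05 mol/L
c_final = A_f / (epsilon * l) = 0.7870 / (30363.3420 * 0.8850) = 2.9287e-05 mol/L
Exhaustion = (c_initial - c_final) / c_initial * 100 = (5.9766e-05 - 2.9287e-05) / 5.9766e-05 * 100 = 50.9963 %


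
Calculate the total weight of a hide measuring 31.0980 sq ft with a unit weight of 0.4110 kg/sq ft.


Formula: Weight = area * weight_per_sqft
Substituting: Weight = 31.0980 * 0.4110
Result: 12.7813 kg


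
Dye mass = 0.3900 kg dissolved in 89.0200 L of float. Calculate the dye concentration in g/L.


Formula: Conc = dye_mass(kg) / volume(L) * 1000
Substituting: Conc = 0.3900 / 89.0200 * 1000
Result: 4.3810 g/L


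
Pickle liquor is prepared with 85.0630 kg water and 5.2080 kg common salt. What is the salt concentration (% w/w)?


Formula: Conc = salt / (water + salt) * 100
Substituting: Conc = 5.2080 / (85.0630 + 5.2080) * 100
Result: 5.7693 %


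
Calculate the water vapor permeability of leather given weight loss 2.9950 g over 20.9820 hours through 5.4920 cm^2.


Formula: WVP = loss / (area * time)
Substituting: WVP = 2.9950 / (5.4920 * 20.9820)
Result: 0.0259908 g/(cm^2*hr)


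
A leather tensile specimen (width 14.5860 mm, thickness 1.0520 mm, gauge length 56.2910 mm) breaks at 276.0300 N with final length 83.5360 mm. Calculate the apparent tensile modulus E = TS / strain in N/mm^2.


TS = F / (w * t) = 276.0300 / (14.5860 * 1.0520) = 17.9889 N/mm^2
strain = (Lf - L0) / L0 = (83.5360 - 56.2910) / 56.2910 = 0.4840
E = TS / strain = 17.9889 / 0.4840 = 37.1669 N/mm^2


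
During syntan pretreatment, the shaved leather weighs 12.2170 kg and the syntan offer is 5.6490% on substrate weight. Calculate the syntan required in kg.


Formula: Syntan = substrate * pct / 100
Substituting: Syntan = 12.2170 * 5.6490 / 100
Result: 0.6901 kg


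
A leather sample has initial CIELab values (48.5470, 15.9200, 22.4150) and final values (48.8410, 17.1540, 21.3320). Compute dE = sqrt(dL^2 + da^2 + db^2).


dL = 0.2940, da = 1.2340, db = -1.0830
dE = sqrt(0.2940^2 + 1.2340^2 + (-1.0830)^2) = 1.6680


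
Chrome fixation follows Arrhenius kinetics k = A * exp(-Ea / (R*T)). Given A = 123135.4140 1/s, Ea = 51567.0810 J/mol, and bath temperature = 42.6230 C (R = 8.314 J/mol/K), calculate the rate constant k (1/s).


T_K = T_C + 273.15 = 42.6230 + 273.15 = 315.7730 K
exponent = -Ea / (R * T_K) = -51567.0810 / (8.314 * 315.7730) = -19.6421
k = A * exp(exponent) = 123135.4140 * exp(-19.6421) = 3.6302e-04 1/s


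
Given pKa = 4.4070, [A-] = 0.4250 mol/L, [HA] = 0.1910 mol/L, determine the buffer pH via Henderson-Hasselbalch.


ratio = [A-] / [HA] = 0.4250 / 0.1910 = 2.2251
log10(ratio) = 0.3474
pH = pKa + log10(ratio) = 4.4070 + 0.3474 = 4.7544


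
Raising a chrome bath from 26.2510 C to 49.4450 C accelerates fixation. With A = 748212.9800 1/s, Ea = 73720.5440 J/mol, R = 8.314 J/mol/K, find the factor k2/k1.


T1 = 26.2510 + 273.15 = 299.4010 K; T2 = 49.4450 + 273.15 = 322.5950 K
k1 = A * exp(-Ea/(R*T1)) = 748212.9800 * exp(-73720.5440/(8.314*299.4010)) = 1.0280e-07 1/s
k2 = A * exp(-Ea/(R*T2)) = 748212.9800 * exp(-73720.5440/(8.314*322.5950)) = 8.6447e-07 1/s
k2/k1 = 8.6447e-07 / 1.0280e-07 = 8.4092


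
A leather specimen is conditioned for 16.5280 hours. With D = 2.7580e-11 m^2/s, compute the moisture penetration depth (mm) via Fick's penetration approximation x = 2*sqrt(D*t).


t = 16.5280 hr * 3600 = 59500.8000 s
D * t = 2.7580e-11 * 59500.8000 = 1.6410e-06
x = 2 * sqrt(D*t) = 2 * sqrt(1.6410e-06) = 0.00256206 m = 2.5621 mm


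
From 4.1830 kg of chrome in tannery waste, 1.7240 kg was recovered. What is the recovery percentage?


Formula: Recovery = recovered / input * 100
Substituting: Recovery = 1.7240 / 4.1830 * 100
Result: 41.2144 %


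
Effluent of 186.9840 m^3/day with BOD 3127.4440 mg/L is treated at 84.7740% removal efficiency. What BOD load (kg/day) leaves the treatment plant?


Load_in = volume * conc / 1000 = 186.9840 * 3127.4440 / 1000 = 584.7820 kg/day
Removed = Load_in * eff / 100 = 584.7820 * 84.7740 / 100 = 495.7431 kg/day
Load_out = Load_in - Removed = 584.7820 - 495.7431 = 89.0389 kg/day


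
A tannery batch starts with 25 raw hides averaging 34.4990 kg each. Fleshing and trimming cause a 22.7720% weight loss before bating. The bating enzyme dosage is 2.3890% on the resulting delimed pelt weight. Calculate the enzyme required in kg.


Total_raw = N * avg_wt = 25 * 34.4990 = 862.4750 kg
Substrate = Total_raw * (1 - loss/100) = 862.4750 * (1 - 22.7720/100) = 666.0722 kg
Enzyme = Substrate * pct / 100 = 666.0722 * 2.3890 / 100 = 15.9125 kg


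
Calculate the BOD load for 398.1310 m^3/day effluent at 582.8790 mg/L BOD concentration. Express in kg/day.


Formula: BOD_load = volume * conc / 1000
Substituting: BOD_load = 398.1310 * 582.8790 / 1000
Result: 232.0622 kg/day


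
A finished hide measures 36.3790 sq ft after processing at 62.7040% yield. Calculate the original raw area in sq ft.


Formula: raw = finished * 100 / yield
Substituting: raw = 36.3790 * 100 / 62.7040
Result: 58.0170 sq ft


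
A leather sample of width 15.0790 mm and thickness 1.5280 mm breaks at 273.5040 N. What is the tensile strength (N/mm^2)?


Formula: TS = force / (width * thickness)
Substituting: TS = 273.5040 / (15.0790 * 1.5280)
Result: 11.8705 N/mm^2


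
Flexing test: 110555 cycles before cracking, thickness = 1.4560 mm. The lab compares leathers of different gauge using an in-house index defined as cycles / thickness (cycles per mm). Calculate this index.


Formula: Index = cycles / thickness
Substituting: Index = 110555 / 1.4560
Result: 75930.6319 cycles/mm


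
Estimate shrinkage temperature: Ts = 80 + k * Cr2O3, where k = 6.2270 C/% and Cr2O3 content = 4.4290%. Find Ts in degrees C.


Formula: Ts = 80 + k * Cr2O3
Substituting: Ts = 80 + 6.2270 * 4.4290
Result: 107.5794 C


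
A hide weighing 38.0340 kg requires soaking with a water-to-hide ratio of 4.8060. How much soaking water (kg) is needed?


Formula: Water = hide_weight * ratio
Substituting: Water = 38.0340 * 4.8060
Result: 182.7914 kg


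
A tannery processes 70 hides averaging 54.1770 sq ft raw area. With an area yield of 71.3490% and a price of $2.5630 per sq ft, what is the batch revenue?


Raw_total = N * avg_area = 70 * 54.1770 = 3792.3900 sq ft
Finished = Raw_total * yield / 100 = 3792.3900 * 71.3490 / 100 = 2705.8323 sq ft
Value = Finished * price = 2705.8323 * 2.5630 = 6935.0483 $


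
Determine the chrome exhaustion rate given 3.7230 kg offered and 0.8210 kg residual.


Formula: Uptake = (offered - residual) / offered * 100
Substituting: Uptake = (3.7230 - 0.8210) / 3.7230 * 100
Result: 77.9479 %


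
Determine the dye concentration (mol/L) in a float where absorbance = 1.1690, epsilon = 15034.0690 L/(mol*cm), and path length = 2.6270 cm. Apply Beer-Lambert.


Formula: c = A / (epsilon * l)
Substituting: c = 1.1690 / (15034.0690 * 2.6270)
Result: 2.9599e-05 mol/L


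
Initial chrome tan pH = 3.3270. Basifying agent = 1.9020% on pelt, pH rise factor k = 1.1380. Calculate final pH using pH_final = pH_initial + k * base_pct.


Formula: pH_final = pH_initial + k * base_pct
Substituting: pH_final = 3.3270 + 1.1380 * 1.9020
Result: 5.4915


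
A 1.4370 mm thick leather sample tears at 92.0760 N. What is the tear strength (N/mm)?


Formula: Tear strength = force / thickness
Substituting: Tear strength = 92.0760 / 1.4370
Result: 64.0752 N/mm


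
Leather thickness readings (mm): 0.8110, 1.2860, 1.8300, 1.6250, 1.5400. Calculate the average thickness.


Formula: Average = sum / n
Substituting: Average = 7.0920 / 5
Result: 1.4184 mm


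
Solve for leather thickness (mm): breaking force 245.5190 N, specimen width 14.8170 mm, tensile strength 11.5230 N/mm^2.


Formula: t = F / (TS * w)
Substituting: t = 245.5190 / (11.5230 * 14.8170)
Result: 1.4380 mm


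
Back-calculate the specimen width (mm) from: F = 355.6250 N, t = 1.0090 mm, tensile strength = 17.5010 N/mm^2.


Formula: w = F / (TS * t)
Substituting: w = 355.6250 / (17.5010 * 1.0090)
Result: 20.1390 mm


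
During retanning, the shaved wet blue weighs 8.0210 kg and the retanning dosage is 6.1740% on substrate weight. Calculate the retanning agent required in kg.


Formula: Retan = substrate * pct / 100
Substituting: Retan = 8.0210 * 6.1740 / 100
Result: 0.4952 kg


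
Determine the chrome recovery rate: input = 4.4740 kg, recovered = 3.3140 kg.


Formula: Recovery = recovered / input * 100
Substituting: Recovery = 3.3140 / 4.4740 * 100
Result: 74.0724 %


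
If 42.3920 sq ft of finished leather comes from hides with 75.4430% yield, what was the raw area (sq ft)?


Formula: raw = finished * 100 / yield
Substituting: raw = 42.3920 * 100 / 75.4430
Result: 56.1908 sq ft


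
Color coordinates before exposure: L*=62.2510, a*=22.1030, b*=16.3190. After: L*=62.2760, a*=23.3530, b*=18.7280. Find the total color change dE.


dL = 0.025, da = 1.2500, db = 2.4090
dE = sqrt(0.025^2 + 1.2500^2 + 2.4090^2) = 2.7141


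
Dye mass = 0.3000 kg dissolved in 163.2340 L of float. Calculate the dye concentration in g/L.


Formula: Conc = dye_mass(kg) / volume(L) * 1000
Substituting: Conc = 0.3000 / 163.2340 * 1000
Result: 1.8379 g/L


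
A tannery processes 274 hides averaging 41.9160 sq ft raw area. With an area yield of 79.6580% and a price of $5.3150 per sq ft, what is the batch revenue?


Raw_total = N * avg_area = 274 * 41.9160 = 11484.9840 sq ft
Finished = Raw_total * yield / 100 = 11484.9840 * 79.6580 / 100 = 9148.7086 sq ft
Value = Finished * price = 9148.7086 * 5.3150 = 48625.3860 $


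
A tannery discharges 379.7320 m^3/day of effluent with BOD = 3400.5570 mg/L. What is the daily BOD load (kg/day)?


Formula: BOD_load = volume * conc / 1000
Substituting: BOD_load = 379.7320 * 3400.5570 / 1000
Result: 1291.3003 kg/day


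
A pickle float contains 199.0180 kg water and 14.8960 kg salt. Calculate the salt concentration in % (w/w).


Formula: Conc = salt / (water + salt) * 100
Substituting: Conc = 14.8960 / (199.0180 + 14.8960) * 100
Result: 6.9635 %


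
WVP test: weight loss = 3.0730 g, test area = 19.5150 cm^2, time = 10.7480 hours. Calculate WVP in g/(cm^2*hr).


Formula: WVP = loss / (area * time)
Substituting: WVP = 3.0730 / (19.5150 * 10.7480)
Result: 0.014651 g/(cm^2*hr)


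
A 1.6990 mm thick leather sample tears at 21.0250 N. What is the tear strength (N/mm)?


Formula: Tear strength = force / thickness
Substituting: Tear strength = 21.0250 / 1.6990
Result: 12.3749 N/mm


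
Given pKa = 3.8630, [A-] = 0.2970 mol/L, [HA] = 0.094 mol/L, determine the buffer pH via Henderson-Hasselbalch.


ratio = [A-] / [HA] = 0.2970 / 0.094 = 3.1596
log10(ratio) = 0.4996
pH = pKa + log10(ratio) = 3.8630 + 0.4996 = 4.3626


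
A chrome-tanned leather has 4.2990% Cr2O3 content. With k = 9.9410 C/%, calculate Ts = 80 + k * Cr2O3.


Formula: Ts = 80 + k * Cr2O3
Substituting: Ts = 80 + 9.9410 * 4.2990
Result: 122.7364 C


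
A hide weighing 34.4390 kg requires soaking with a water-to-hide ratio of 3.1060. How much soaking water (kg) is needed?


Formula: Water = hide_weight * ratio
Substituting: Water = 34.4390 * 3.1060
Result: 106.9675 kg


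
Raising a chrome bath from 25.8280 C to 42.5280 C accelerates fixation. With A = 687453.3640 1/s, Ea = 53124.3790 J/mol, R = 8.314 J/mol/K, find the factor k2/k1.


T1 = 25.8280 + 273.15 = 298.9780 K; T2 = 42.5280 + 273.15 = 315.6780 K
k1 = A * exp(-Ea/(R*T1)) = 687453.3640 * exp(-53124.3790/(8.314*298.9780)) = 3.5935e-04 1/s
k2 = A * exp(-Ea/(R*T2)) = 687453.3640 * exp(-53124.3790/(8.314*315.6780)) = 0.0011131 1/s
k2/k1 = 0.0011131 / 3.5935e-04 = 3.0976


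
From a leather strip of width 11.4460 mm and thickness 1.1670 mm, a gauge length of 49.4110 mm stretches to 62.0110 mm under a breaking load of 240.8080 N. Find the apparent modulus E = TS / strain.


TS = F / (w * t) = 240.8080 / (11.4460 * 1.1670) = 18.0279 N/mm^2
strain = (Lf - L0) / L0 = (62.0110 - 49.4110) / 49.4110 = 0.2550
E = TS / strain = 18.0279 / 0.2550 = 70.6967 N/mm^2


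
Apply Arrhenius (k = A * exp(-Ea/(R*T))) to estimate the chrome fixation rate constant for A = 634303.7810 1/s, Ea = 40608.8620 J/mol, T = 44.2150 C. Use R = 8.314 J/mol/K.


T_K = T_C + 273.15 = 44.2150 + 273.15 = 317.3650 K
exponent = -Ea / (R * T_K) = -40608.8620 / (8.314 * 317.3650) = -15.3905
k = A * exp(exponent) = 634303.7810 * exp(-15.3905) = 0.1313 1/s


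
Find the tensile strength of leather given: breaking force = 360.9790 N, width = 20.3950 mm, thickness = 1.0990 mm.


Formula: TS = force / (width * thickness)
Substituting: TS = 360.9790 / (20.3950 * 1.0990)
Result: 16.1050 N/mm^2


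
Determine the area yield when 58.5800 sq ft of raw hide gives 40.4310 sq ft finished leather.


Formula: Yield = finished / raw * 100
Substituting: Yield = 40.4310 / 58.5800 * 100
Result: 69.0184 %


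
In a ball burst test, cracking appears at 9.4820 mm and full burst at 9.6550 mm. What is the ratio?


Formula: Ratio = crack / burst
Substituting: Ratio = 9.4820 / 9.6550
Result: 0.9821


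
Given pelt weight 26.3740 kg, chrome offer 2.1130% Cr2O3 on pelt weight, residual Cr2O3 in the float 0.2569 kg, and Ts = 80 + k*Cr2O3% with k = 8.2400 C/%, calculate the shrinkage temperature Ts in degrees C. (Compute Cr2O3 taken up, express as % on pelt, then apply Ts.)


Offered = pelt * offer_pct / 100 = 26.3740 * 2.1130 / 100 = 0.5573 kg
Uptake = offered - residual = 0.5573 - 0.2569 = 0.3004 kg
Cr2O3% on pelt = uptake / pelt * 100 = 0.3004 / 26.3740 * 100 = 1.1389 %
Ts = 80 + k * Cr2O3% = 80 + 8.2400 * 1.1389 = 89.3848 C


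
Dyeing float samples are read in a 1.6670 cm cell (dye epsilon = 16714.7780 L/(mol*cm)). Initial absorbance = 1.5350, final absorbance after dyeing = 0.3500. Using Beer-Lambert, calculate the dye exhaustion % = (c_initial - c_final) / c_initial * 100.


c_initial = A_i / (epsilon * l) = 1.5350 / (16714.7780 * 1.6670) = 5.5090e-05 mol/L
c_final = A_f / (epsilon * l) = 0.3500 / (16714.7780 * 1.6670) = 1.2561e-05 mol/L
Exhaustion = (c_initial - c_final) / c_initial * 100 = (5.5090e-05 - 1.2561e-05) / 5.5090e-05 * 100 = 77.1987 %


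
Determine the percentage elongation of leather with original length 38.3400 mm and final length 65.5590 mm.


Formula: Elongation = (Lf - L0) / L0 * 100
Substituting: Elongation = (65.5590 - 38.3400) / 38.3400 * 100
Result: 70.9937 %


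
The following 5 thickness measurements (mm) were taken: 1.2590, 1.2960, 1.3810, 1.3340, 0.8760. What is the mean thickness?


Formula: Average = sum / n
Substituting: Average = 6.1460 / 5
Result: 1.2292 mm


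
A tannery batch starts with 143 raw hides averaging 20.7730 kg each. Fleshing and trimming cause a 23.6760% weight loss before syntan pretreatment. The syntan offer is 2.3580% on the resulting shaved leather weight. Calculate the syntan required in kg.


Total_raw = N * avg_wt = 143 * 20.7730 = 2970.5390 kg
Substrate = Total_raw * (1 - loss/100) = 2970.5390 * (1 - 23.6760/100) = 2267.2342 kg
Syntan = Substrate * pct / 100 = 2267.2342 * 2.3580 / 100 = 53.4614 kg


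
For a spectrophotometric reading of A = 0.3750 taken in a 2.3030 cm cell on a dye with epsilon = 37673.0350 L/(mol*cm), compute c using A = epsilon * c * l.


Formula: c = A / (epsilon * l)
Substituting: c = 0.3750 / (37673.0350 * 2.3030)
Result: 4.3222e-06 mol/L


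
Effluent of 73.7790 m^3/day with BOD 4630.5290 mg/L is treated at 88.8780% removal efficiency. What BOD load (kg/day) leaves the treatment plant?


Load_in = volume * conc / 1000 = 73.7790 * 4630.5290 / 1000 = 341.6358 kg/day
Removed = Load_in * eff / 100 = 341.6358 * 88.8780 / 100 = 303.6391 kg/day
Load_out = Load_in - Removed = 341.6358 - 303.6391 = 37.9967 kg/day


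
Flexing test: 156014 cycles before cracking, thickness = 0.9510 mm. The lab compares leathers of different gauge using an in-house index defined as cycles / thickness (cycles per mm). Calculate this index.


Formula: Index = cycles / thickness
Substituting: Index = 156014 / 0.9510
Result: 164052.5762 cycles/mm


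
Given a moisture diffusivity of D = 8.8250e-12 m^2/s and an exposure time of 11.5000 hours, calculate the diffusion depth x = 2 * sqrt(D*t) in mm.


t = 11.5000 hr * 3600 = 41400.0000 s
D * t = 8.8250e-12 * 41400.0000 = 3.6535e-07
x = 2 * sqrt(D*t) = 2 * sqrt(3.6535e-07) = 0.00120889 m = 1.2089 mm


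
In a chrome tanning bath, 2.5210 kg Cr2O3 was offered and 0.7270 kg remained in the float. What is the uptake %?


Formula: Uptake = (offered - residual) / offered * 100
Substituting: Uptake = (2.5210 - 0.7270) / 2.5210 * 100
Result: 71.1622 %


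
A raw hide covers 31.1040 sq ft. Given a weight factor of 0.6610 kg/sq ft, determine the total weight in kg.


Formula: Weight = area * weight_per_sqft
Substituting: Weight = 31.1040 * 0.6610
Result: 20.5597 kg


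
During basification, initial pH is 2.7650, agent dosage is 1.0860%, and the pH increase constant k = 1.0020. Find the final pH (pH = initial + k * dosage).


Formula: pH_final = pH_initial + k * base_pct
Substituting: pH_final = 2.7650 + 1.0020 * 1.0860
Result: 3.8532


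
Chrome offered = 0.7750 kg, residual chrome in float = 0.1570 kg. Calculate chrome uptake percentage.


Formula: Uptake = (offered - residual) / offered * 100
Substituting: Uptake = (0.7750 - 0.1570) / 0.7750 * 100
Result: 79.7419 %


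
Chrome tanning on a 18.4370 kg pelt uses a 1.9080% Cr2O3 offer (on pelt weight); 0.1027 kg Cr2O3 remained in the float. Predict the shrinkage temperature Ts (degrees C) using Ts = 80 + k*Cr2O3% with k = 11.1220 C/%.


Offered = pelt * offer_pct / 100 = 18.4370 * 1.9080 / 100 = 0.3518 kg
Uptake = offered - residual = 0.3518 - 0.1027 = 0.2491 kg
Cr2O3% on pelt = uptake / pelt * 100 = 0.2491 / 18.4370 * 100 = 1.3510 %
Ts = 80 + k * Cr2O3% = 80 + 11.1220 * 1.3510 = 95.0255 C


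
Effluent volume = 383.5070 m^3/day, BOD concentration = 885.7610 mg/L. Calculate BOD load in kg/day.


Formula: BOD_load = volume * conc / 1000
Substituting: BOD_load = 383.5070 * 885.7610 / 1000
Result: 339.6955 kg/day


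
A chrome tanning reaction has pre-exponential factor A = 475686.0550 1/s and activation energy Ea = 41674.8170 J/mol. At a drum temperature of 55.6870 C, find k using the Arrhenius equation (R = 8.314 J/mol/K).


T_K = T_C + 273.15 = 55.6870 + 273.15 = 328.8370 K
exponent = -Ea / (R * T_K) = -41674.8170 / (8.314 * 328.8370) = -15.2434
k = A * exp(exponent) = 475686.0550 * exp(-15.2434) = 0.1141 1/s


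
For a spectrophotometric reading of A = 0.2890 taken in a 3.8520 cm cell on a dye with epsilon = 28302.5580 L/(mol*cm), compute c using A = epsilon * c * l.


Formula: c = A / (epsilon * l)
Substituting: c = 0.2890 / (28302.5580 * 3.8520)
Result: 2.6509e-06 mol/L


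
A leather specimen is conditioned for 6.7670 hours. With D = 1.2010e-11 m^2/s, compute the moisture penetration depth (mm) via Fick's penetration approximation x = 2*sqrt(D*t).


t = 6.7670 hr * 3600 = 24361.2000 s
D * t = 1.2010e-11 * 24361.2000 = 2.9258e-07
x = 2 * sqrt(D*t) = 2 * sqrt(2.9258e-07) = 0.00108181 m = 1.0818 mm


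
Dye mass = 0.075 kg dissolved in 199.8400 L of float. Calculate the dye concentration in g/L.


Formula: Conc = dye_mass(kg) / volume(L) * 1000
Substituting: Conc = 0.075 / 199.8400 * 1000
Result: 0.3753 g/L


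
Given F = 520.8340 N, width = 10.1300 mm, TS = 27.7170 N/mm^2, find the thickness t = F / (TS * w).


Formula: t = F / (TS * w)
Substituting: t = 520.8340 / (27.7170 * 10.1300)
Result: 1.8550 mm


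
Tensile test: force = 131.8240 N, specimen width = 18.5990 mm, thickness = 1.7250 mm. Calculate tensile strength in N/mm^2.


Formula: TS = force / (width * thickness)
Substituting: TS = 131.8240 / (18.5990 * 1.7250)
Result: 4.1088 N/mm^2


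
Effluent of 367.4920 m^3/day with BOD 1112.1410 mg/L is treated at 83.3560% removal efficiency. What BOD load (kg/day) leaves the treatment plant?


Load_in = volume * conc / 1000 = 367.4920 * 1112.1410 / 1000 = 408.7029 kg/day
Removed = Load_in * eff / 100 = 408.7029 * 83.3560 / 100 = 340.6784 kg/day
Load_out = Load_in - Removed = 408.7029 - 340.6784 = 68.0245 kg/day


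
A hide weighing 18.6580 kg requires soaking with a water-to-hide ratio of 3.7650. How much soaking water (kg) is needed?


Formula: Water = hide_weight * ratio
Substituting: Water = 18.6580 * 3.7650
Result: 70.2474 kg


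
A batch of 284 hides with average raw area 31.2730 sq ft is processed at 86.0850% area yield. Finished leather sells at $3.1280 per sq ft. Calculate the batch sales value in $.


Raw_total = N * avg_area = 284 * 31.2730 = 8881.5320 sq ft
Finished = Raw_total * yield / 100 = 8881.5320 * 86.0850 / 100 = 7645.6668 sq ft
Value = Finished * price = 7645.6668 * 3.1280 = 23915.6458 $


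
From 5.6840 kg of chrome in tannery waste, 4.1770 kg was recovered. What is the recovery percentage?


Formula: Recovery = recovered / input * 100
Substituting: Recovery = 4.1770 / 5.6840 * 100
Result: 73.4870 %


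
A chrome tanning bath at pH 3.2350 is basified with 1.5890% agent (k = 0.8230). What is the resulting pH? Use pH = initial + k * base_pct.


Formula: pH_final = pH_initial + k * base_pct
Substituting: pH_final = 3.2350 + 0.8230 * 1.5890
Result: 4.5427


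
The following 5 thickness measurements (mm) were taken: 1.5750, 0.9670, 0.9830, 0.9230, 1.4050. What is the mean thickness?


Formula: Average = sum / n
Substituting: Average = 5.8530 / 5
Result: 1.1706 mm


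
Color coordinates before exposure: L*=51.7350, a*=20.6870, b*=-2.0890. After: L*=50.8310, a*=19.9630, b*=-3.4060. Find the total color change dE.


dL = -0.9040, da = -0.7240, db = -1.3170
dE = sqrt((-0.9040)^2 + (-0.7240)^2 + (-1.3170)^2) = 1.7538


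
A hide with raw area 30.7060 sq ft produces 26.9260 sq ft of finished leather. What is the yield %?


Formula: Yield = finished / raw * 100
Substituting: Yield = 26.9260 / 30.7060 * 100
Result: 87.6897 %


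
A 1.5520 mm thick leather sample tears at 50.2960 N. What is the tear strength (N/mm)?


Formula: Tear strength = force / thickness
Substituting: Tear strength = 50.2960 / 1.5520
Result: 32.4072 N/mm


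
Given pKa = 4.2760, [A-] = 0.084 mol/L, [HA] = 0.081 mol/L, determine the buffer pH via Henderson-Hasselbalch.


ratio = [A-] / [HA] = 0.084 / 0.081 = 1.0370
log10(ratio) = 0.0157943
pH = pKa + log10(ratio) = 4.2760 + 0.0157943 = 4.2918


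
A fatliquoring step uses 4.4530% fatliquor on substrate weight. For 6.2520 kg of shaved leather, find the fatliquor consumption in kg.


Formula: Fat = substrate * pct / 100
Substituting: Fat = 6.2520 * 4.4530 / 100
Result: 0.2784 kg


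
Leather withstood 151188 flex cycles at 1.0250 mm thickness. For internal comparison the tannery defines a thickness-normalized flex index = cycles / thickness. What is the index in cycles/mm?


Formula: Index = cycles / thickness
Substituting: Index = 151188 / 1.0250
Result: 147500.4878 cycles/mm


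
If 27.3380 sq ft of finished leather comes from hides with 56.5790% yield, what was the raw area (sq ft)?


Formula: raw = finished * 100 / yield
Substituting: raw = 27.3380 * 100 / 56.5790
Result: 48.3183 sq ft


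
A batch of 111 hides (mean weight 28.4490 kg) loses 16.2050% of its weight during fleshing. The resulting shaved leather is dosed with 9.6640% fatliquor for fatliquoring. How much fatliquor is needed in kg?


Total_raw = N * avg_wt = 111 * 28.4490 = 3157.8390 kg
Substrate = Total_raw * (1 - loss/100) = 3157.8390 * (1 - 16.2050/100) = 2646.1112 kg
Fat = Substrate * pct / 100 = 2646.1112 * 9.6640 / 100 = 255.7202 kg


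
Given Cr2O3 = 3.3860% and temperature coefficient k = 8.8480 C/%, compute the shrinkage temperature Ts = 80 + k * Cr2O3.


Formula: Ts = 80 + k * Cr2O3
Substituting: Ts = 80 + 8.8480 * 3.3860
Result: 109.9593 C


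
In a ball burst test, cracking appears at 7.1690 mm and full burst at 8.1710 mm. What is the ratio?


Formula: Ratio = crack / burst
Substituting: Ratio = 7.1690 / 8.1710
Result: 0.8774


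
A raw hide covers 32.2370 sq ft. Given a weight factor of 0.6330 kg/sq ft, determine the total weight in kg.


Formula: Weight = area * weight_per_sqft
Substituting: Weight = 32.2370 * 0.6330
Result: 20.4060 kg


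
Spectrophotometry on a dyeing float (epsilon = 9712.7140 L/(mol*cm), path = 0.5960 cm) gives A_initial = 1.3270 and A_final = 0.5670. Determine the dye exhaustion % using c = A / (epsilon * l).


c_initial = A_i / (epsilon * l) = 1.3270 / (9712.7140 * 0.5960) = 2.2924e-04 mol/L
c_final = A_f / (epsilon * l) = 0.5670 / (9712.7140 * 0.5960) = 9.7948e-05 mol/L
Exhaustion = (c_initial - c_final) / c_initial * 100 = (2.2924e-04 - 9.7948e-05) / 2.2924e-04 * 100 = 57.2720 %
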